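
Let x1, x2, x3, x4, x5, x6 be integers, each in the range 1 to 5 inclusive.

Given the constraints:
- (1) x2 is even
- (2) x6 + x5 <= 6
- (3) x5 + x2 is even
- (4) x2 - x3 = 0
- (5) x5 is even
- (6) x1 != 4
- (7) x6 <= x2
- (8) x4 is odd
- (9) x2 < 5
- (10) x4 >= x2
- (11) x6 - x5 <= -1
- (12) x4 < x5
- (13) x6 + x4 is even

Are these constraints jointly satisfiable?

Setting (x1, x2, x3, x4, x5, x6) = (1, 2, 2, 3, 4, 1) satisfies everything: constraint 2: x6 + x5 = 5; constraint 4: x2 - x3 = 0, and the others follow.

Satisfiable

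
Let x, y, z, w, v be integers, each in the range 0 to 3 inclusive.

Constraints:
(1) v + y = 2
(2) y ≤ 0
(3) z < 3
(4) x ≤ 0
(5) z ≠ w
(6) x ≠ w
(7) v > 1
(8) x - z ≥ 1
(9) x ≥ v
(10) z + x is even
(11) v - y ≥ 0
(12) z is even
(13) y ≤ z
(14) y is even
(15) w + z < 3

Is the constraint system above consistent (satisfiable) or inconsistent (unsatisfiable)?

From constraints 4 and 9: v ≤ x ≤ 0. From constraint 2: y ≤ 0. Hence v + y ≤ 0. But constraint 1 requires v + y = 2, and 2 > 0. Contradiction.

Unsatisfiable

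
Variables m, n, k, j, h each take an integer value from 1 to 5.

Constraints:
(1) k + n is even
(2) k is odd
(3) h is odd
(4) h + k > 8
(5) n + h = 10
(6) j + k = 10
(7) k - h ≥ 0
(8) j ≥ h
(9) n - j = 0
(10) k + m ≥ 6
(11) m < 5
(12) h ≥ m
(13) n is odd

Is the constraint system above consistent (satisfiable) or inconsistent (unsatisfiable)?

Setting (m, n, k, j, h) = (3, 5, 5, 5, 5) satisfies everything: constraint 4: h + k = 10; constraint 5: n + h = 10; constraint 6: j + k = 10, and the others follow.

Satisfiable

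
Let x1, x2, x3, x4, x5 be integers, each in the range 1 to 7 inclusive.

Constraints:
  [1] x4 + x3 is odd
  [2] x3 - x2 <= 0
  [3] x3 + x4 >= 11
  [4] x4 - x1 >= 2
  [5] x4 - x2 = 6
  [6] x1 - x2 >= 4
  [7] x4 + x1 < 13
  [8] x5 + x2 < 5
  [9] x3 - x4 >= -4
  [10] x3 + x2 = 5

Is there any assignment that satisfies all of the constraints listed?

Unsatisfiable

Constraints 2, 4, 6, and 9 give x2 − x3 ≥ 0, x3 − x4 ≥ -4, x4 − x1 ≥ 2, x1 − x2 ≥ 4.
Adding all 4 inequalities: the left sides telescope to 0, and the right sides sum to 0 + (-4) + 2 + 4 = 2. So 0 ≥ 2, which is false.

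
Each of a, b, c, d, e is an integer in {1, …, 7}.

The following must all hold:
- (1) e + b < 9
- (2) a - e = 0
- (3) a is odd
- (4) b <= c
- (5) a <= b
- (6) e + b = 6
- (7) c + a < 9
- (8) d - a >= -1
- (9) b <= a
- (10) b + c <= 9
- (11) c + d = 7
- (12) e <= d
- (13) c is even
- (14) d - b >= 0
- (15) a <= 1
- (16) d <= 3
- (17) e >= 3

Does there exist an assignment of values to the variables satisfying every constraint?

From constraints 12 and 16: e ≤ d ≤ 3. From constraints 9 and 15: b ≤ a ≤ 1. Hence e + b ≤ 4. But constraint 6 requires e + b = 6, and 6 > 4. Contradiction.

Unsatisfiable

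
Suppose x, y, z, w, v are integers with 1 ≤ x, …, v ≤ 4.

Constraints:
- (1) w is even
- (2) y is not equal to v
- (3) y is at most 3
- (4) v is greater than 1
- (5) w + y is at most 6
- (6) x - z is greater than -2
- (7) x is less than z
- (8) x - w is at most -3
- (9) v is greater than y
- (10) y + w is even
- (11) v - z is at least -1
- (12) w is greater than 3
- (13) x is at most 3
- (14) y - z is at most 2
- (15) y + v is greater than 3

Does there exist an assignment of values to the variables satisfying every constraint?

Satisfiable

One satisfying assignment is x = 1, y = 2, z = 2, w = 4, v = 3.
For the less obvious constraints — constraint 5: w + y = 6; constraint 6: x - z = -1; constraint 8: x - w = -3 — and the others hold by inspection.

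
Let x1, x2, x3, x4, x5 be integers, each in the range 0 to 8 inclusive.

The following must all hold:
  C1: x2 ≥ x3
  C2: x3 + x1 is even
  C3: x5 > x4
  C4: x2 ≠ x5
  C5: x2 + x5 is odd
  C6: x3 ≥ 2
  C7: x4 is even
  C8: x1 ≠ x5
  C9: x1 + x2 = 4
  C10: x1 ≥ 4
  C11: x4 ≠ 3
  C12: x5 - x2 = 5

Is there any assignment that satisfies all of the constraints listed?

Unsatisfiable

From constraint 10: x1 ≥ 4. From constraints 1 and 6: x2 ≥ x3 ≥ 2. Hence x1 + x2 ≥ 6. But constraint 9 requires x1 + x2 = 4, and 4 < 6. Contradiction.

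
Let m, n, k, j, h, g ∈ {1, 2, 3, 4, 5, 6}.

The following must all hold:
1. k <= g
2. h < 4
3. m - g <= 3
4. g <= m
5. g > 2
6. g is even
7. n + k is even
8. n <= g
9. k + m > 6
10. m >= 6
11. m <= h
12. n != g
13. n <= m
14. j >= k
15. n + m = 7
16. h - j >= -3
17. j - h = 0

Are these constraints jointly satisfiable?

Unsatisfiable

From constraints 10 and 11: h ≥ m and m ≥ 6, so h ≥ 6. From constraint 2: h ≤ 3. But 3 < 6, so no value of h works.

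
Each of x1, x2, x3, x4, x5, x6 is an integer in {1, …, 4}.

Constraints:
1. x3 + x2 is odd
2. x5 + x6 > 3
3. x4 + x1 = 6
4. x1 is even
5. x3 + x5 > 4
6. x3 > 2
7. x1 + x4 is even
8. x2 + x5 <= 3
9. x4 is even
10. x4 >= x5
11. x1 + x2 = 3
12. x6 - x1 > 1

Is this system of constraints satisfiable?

Satisfiable

The assignment x1 = 2, x2 = 1, x3 = 4, x4 = 4, x5 = 2, x6 = 4 works:
  constraint 2 holds since x5 + x6 = 6.
  constraint 3 holds since x4 + x1 = 6.
  constraint 5 holds since x3 + x5 = 6.
The rest check out directly.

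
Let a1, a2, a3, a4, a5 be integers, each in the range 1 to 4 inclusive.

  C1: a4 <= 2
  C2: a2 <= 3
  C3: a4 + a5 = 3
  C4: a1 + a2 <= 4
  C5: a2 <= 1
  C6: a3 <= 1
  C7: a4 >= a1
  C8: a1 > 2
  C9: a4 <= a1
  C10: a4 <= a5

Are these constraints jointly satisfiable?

From constraint 8: a1 ≥ 3. From constraints 1 and 7: a1 ≤ a4 and a4 ≤ 2, so a1 ≤ 2. But 2 < 3, so no value of a1 works.

Unsatisfiable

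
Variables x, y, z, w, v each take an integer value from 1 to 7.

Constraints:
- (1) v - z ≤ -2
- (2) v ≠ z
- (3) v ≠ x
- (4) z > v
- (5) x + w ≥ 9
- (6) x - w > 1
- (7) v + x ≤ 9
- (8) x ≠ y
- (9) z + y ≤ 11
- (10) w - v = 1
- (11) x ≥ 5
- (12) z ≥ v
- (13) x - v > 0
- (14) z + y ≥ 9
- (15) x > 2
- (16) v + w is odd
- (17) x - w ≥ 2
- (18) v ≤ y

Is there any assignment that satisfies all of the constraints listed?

Satisfiable

Take x = 6, y = 3, z = 6, w = 4, v = 3. Then constraint 1: v - z = -3; constraint 5: x + w = 10, and every other listed constraint is also met.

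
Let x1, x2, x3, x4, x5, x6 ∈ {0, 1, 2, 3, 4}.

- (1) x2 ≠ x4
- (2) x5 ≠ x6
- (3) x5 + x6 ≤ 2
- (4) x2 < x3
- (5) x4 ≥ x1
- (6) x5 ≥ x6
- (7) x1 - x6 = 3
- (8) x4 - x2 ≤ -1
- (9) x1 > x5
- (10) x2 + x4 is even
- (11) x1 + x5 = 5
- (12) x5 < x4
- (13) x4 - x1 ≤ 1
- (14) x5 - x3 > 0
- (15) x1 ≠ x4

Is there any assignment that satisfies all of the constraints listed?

Unsatisfiable

Constraints 4, 5, 8, 9, and 14 give x4 < x2, x2 < x3, x3 < x5, x5 < x1, x1 ≤ x4. Chaining: x4 < x2 < x3 < x5 < x1 ≤ x4, which forces x4 < x4 — impossible.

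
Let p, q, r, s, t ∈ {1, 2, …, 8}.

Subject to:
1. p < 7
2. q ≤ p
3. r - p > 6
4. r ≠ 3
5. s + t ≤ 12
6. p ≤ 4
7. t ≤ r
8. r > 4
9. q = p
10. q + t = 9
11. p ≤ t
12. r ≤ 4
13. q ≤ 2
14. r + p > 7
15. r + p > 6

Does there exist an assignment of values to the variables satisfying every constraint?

From constraints 2 and 6: q ≤ p ≤ 4. From constraints 7 and 12: t ≤ r ≤ 4. Hence q + t ≤ 8. But constraint 10 requires q + t = 9, and 9 > 8. Contradiction.

Unsatisfiable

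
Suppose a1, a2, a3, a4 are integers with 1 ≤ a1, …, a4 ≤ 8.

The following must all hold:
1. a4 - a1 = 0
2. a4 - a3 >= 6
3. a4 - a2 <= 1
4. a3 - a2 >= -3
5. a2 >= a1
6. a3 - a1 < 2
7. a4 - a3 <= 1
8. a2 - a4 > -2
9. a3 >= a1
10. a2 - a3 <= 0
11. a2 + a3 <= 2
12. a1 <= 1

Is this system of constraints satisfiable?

Constraints 2, 3, and 4 give a2 − a4 ≥ -1, a4 − a3 ≥ 6, a3 − a2 ≥ -3.
Adding all 3 inequalities: the left sides telescope to 0, and the right sides sum to (-1) + 6 + (-3) = 2. So 0 ≥ 2, which is false.

Unsatisfiable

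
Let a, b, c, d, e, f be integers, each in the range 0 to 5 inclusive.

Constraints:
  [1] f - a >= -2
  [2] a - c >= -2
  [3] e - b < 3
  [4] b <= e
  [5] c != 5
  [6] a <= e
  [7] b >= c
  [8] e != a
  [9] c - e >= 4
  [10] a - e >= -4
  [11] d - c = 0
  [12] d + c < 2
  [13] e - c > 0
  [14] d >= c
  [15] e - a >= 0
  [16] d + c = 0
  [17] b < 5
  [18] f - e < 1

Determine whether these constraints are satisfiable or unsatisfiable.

Unsatisfiable

Constraints 2, 9, and 15 give e − a ≥ 0, a − c ≥ -2, c − e ≥ 4.
Adding all 3 inequalities: the left sides telescope to 0, and the right sides sum to 0 + (-2) + 4 = 2. So 0 ≥ 2, which is false.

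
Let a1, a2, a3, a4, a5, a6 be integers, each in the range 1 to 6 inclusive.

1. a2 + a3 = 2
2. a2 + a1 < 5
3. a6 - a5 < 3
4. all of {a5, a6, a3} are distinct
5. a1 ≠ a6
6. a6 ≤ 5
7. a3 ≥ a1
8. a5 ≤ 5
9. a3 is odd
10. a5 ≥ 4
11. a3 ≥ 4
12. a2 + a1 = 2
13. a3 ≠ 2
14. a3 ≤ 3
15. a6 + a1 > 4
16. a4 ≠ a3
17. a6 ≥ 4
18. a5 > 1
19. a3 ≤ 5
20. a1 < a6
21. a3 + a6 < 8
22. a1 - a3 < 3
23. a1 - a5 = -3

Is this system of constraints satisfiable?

Unsatisfiable

Constraints 6, 8, 10, 11, 17, and 19 confine each of a5, a6, a3 to the 2 values {4, 5}.
Constraint 4 requires all 3 of them to be distinct, but only 2 values are available — impossible by the pigeonhole principle.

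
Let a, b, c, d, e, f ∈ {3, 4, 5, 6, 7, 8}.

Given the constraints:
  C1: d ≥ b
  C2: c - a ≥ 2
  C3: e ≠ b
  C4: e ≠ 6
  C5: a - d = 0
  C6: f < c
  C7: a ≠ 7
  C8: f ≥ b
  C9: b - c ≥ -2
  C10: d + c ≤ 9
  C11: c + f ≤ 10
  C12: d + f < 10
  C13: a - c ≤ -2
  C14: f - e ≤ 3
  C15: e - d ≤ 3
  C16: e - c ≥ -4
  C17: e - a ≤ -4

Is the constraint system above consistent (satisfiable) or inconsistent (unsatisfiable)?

Unsatisfiable

Constraints 2, 16, and 17 give a − e ≥ 4, e − c ≥ -4, c − a ≥ 2.
Adding all 3 inequalities: the left sides telescope to 0, and the right sides sum to 4 + (-4) + 2 = 2. So 0 ≥ 2, which is false.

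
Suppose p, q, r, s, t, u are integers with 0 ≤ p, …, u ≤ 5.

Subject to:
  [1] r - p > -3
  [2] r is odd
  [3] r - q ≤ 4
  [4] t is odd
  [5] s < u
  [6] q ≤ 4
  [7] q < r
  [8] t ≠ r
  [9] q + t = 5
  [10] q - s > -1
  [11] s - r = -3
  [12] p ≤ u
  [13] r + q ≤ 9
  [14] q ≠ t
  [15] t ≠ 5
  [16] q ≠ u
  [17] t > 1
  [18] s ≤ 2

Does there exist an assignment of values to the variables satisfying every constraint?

Satisfiable

One satisfying assignment is p = 5, q = 2, r = 5, s = 2, t = 3, u = 5.
For the less obvious constraints — constraint 1: r - p = 0; constraint 3: r - q = 3 — and the others hold by inspection.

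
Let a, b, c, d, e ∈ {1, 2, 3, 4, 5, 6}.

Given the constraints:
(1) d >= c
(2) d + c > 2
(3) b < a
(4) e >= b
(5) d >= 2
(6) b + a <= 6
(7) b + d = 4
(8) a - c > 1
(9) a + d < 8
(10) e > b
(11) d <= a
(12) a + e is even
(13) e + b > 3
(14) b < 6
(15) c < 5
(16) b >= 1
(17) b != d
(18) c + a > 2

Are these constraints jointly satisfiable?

Try a = 3, b = 1, c = 1, d = 3, e = 3.
Check constraint 2: d + c = 4; constraint 6: b + a = 4. The remaining constraints are straightforward to verify.

Satisfiable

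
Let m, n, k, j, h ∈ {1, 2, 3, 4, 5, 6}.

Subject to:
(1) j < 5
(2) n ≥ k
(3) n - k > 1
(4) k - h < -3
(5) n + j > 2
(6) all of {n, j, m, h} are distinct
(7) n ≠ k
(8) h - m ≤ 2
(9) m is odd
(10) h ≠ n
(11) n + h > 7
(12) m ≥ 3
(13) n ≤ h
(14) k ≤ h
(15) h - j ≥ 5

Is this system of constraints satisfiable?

Satisfiable

One satisfying assignment is m = 5, n = 4, k = 1, j = 1, h = 6.
For the less obvious constraints — constraint 3: n - k = 3; constraint 4: k - h = -5 — and the others hold by inspection.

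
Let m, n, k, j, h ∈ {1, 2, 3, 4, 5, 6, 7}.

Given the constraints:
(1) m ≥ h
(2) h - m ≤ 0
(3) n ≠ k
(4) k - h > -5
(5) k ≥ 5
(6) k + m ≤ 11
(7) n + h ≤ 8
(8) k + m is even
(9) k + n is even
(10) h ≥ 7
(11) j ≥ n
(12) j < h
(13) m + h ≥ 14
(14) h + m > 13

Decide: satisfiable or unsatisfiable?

Unsatisfiable

From constraint 5: k ≥ 5. From constraints 1 and 10: m ≥ h ≥ 7. Hence k + m ≥ 12. But constraint 6 requires k + m ≤ 11, and 11 < 12. Contradiction.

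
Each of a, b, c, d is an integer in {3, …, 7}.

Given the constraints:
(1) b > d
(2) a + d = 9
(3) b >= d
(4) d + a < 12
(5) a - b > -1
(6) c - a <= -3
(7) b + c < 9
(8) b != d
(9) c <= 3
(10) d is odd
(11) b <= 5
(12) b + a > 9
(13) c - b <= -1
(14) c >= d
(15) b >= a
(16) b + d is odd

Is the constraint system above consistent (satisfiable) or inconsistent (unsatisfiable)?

From constraints 11 and 15: a ≤ b ≤ 5. From constraints 9 and 14: d ≤ c ≤ 3. Hence a + d ≤ 8. But constraint 2 requires a + d = 9, and 9 > 8. Contradiction.

Unsatisfiable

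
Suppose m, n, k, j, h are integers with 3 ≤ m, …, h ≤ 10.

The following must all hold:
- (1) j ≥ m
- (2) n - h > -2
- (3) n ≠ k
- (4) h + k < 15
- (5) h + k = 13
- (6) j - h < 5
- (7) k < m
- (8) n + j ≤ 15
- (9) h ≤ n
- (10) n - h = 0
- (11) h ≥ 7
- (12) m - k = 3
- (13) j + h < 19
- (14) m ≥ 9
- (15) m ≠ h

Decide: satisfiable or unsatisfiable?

Unsatisfiable

From constraints 9 and 11: n ≥ h ≥ 7. From constraints 1 and 14: j ≥ m ≥ 9. Hence n + j ≥ 16. But constraint 8 requires n + j ≤ 15, and 15 < 16. Contradiction.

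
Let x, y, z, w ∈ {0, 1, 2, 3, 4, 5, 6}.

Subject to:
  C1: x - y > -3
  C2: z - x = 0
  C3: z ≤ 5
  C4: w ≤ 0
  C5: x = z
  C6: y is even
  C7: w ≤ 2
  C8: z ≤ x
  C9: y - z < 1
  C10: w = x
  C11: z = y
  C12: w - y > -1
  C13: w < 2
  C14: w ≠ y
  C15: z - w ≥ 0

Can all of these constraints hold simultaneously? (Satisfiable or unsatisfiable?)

From constraints 5, 10, and 11, w = x = z = y, so w = y. But constraint 14 says w ≠ y. Contradiction.

Unsatisfiable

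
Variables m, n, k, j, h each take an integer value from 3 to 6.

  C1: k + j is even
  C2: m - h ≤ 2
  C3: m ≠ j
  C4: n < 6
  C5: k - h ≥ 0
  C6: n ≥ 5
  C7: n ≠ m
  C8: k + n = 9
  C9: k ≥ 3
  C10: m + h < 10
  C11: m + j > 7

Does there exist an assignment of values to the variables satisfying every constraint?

The assignment m = 4, n = 5, k = 4, j = 6, h = 3 works:
  constraint 2 holds since m - h = 1.
  constraint 5 holds since k - h = 1.
The rest check out directly.

Satisfiable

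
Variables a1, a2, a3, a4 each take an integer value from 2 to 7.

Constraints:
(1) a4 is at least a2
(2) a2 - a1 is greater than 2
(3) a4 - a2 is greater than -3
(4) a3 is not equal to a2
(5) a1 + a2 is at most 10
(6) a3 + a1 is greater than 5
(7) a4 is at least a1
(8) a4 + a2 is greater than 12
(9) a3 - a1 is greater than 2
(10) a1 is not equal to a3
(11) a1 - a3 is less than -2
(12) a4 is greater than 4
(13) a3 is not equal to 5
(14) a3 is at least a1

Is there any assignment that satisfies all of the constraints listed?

Satisfiable

The assignment a1 = 2, a2 = 7, a3 = 6, a4 = 7 works:
  constraint 2 holds since a2 - a1 = 5.
  constraint 3 holds since a4 - a2 = 0.
  constraint 5 holds since a1 + a2 = 9.
The rest check out directly.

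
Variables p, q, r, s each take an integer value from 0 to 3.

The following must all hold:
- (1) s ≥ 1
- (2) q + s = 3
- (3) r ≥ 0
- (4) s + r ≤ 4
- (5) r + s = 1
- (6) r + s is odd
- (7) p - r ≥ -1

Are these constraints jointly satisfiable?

Satisfiable

Take p = 0, q = 2, r = 0, s = 1. Then constraint 2: q + s = 3; constraint 4: s + r = 1; constraint 5: r + s = 1, and every other listed constraint is also met.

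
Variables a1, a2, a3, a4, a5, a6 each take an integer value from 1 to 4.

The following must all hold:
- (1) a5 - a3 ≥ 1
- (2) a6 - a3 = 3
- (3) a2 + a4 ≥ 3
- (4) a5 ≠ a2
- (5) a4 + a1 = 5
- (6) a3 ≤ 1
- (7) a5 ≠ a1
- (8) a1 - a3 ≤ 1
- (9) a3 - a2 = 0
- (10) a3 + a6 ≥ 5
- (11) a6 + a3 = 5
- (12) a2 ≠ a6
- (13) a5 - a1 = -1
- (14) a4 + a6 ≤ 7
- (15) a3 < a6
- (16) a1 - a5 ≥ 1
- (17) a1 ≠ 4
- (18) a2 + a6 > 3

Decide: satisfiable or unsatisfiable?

Constraints 1, 8, and 16 give a1 − a5 ≥ 1, a5 − a3 ≥ 1, a3 − a1 ≥ -1.
Adding all 3 inequalities: the left sides telescope to 0, and the right sides sum to 1 + 1 + (-1) = 1. So 0 ≥ 1, which is false.

Unsatisfiable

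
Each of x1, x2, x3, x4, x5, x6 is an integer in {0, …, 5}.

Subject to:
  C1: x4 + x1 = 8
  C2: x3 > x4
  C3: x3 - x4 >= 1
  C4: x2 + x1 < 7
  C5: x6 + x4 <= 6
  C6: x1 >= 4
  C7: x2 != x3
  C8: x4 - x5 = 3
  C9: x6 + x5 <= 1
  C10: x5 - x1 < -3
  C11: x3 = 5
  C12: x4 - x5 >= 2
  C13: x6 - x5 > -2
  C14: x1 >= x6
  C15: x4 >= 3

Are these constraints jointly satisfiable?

One satisfying assignment is x1 = 5, x2 = 0, x3 = 5, x4 = 3, x5 = 0, x6 = 1.
For the less obvious constraints — constraint 1: x4 + x1 = 8; constraint 3: x3 - x4 = 2 — and the others hold by inspection.

Satisfiable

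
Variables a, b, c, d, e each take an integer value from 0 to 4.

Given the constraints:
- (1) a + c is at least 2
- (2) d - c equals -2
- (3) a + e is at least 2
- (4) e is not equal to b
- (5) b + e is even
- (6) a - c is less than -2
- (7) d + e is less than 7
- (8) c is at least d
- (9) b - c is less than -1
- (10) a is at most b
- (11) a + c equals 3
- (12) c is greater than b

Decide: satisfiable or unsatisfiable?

Take a = 0, b = 0, c = 3, d = 1, e = 4. Then constraint 1: a + c = 3; constraint 2: d - c = -2, and every other listed constraint is also met.

Satisfiable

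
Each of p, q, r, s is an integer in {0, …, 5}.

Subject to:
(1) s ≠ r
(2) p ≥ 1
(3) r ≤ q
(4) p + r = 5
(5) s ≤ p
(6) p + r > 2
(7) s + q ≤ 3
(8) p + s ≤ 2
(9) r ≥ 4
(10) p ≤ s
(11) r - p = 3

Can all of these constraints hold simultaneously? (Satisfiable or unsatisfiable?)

From constraints 2 and 10: s ≥ p ≥ 1. From constraints 3 and 9: q ≥ r ≥ 4. Hence s + q ≥ 5. But constraint 7 requires s + q ≤ 3, and 3 < 5. Contradiction.

Unsatisfiable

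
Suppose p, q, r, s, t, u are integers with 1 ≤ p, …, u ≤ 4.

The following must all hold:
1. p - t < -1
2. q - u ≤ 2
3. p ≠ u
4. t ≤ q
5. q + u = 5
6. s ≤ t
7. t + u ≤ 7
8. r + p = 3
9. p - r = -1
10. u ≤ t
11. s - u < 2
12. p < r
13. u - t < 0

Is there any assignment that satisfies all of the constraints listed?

One satisfying assignment is p = 1, q = 3, r = 2, s = 1, t = 3, u = 2.
For the less obvious constraints — constraint 1: p - t = -2; constraint 2: q - u = 1 — and the others hold by inspection.

Satisfiable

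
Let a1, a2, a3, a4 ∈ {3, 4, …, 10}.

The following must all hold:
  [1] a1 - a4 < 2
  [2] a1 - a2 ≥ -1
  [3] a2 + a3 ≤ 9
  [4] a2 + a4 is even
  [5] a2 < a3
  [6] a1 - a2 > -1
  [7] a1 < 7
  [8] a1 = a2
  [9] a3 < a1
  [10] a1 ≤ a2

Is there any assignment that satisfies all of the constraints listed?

Unsatisfiable

Constraints 5, 9, and 10 give a1 ≤ a2, a2 < a3, a3 < a1. Chaining: a1 ≤ a2 < a3 < a1, which forces a1 < a1 — impossible.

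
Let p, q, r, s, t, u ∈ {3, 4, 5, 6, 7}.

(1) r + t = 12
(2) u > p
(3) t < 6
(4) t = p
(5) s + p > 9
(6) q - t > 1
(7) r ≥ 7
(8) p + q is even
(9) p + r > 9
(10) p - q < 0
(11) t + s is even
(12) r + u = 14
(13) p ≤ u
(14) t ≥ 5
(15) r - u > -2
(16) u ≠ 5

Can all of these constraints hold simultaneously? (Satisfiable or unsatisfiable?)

One satisfying assignment is p = 5, q = 7, r = 7, s = 7, t = 5, u = 7.
For the less obvious constraints — constraint 1: r + t = 12; constraint 5: s + p = 12 — and the others hold by inspection.

Satisfiable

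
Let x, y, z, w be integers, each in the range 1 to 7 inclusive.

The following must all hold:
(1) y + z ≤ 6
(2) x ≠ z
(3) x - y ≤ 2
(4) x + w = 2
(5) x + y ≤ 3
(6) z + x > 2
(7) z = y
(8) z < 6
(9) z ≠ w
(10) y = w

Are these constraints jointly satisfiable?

Unsatisfiable

From constraints 7 and 10, z = y = w, so z = w. But constraint 9 says z ≠ w. Contradiction.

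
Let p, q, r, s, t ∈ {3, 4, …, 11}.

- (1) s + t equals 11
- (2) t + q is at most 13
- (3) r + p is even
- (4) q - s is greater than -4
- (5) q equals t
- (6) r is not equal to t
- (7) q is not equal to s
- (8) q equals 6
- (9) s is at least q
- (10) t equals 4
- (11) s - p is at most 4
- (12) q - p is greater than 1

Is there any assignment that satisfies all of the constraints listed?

Unsatisfiable

Constraint 8 fixes q = 6 and constraint 10 fixes t = 4, but constraint 5 requires q = t. Since 6 ≠ 4, contradiction.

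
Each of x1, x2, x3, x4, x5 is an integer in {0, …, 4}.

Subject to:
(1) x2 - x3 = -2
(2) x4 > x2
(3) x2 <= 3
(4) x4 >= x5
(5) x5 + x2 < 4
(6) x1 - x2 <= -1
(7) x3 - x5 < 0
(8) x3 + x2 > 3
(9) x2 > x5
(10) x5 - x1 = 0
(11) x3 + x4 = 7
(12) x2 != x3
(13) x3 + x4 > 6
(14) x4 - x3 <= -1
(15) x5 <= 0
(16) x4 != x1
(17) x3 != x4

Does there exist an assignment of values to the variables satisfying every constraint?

Constraints 2, 7, 9, and 14 give x4 < x3, x3 < x5, x5 < x2, x2 < x4. Chaining: x4 < x3 < x5 < x2 < x4, which forces x4 < x4 — impossible.

Unsatisfiable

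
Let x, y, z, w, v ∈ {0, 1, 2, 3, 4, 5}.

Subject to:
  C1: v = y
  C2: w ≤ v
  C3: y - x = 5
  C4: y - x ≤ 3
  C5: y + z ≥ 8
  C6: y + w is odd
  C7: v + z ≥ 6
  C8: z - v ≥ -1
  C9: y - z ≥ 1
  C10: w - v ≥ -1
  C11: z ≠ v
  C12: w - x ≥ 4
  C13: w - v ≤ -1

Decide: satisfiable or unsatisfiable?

Constraints 4, 8, 9, 12, and 13 give v − w ≥ 1, w − x ≥ 4, x − y ≥ -3, y − z ≥ 1, z − v ≥ -1.
Adding all 5 inequalities: the left sides telescope to 0, and the right sides sum to 1 + 4 + (-3) + 1 + (-1) = 2. So 0 ≥ 2, which is false.

Unsatisfiable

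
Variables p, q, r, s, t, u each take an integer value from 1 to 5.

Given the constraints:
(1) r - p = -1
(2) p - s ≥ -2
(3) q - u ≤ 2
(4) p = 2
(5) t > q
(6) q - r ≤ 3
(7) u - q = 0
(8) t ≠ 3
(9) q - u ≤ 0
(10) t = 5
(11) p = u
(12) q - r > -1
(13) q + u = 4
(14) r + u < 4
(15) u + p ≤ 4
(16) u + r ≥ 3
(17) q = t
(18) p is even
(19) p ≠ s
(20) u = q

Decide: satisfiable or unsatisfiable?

Constraint 4 fixes p = 2 and constraint 10 fixes t = 5. Constraints 11, 17, and 20 give p = u = q = t, so p = t. But 2 ≠ 5 — contradiction.

Unsatisfiable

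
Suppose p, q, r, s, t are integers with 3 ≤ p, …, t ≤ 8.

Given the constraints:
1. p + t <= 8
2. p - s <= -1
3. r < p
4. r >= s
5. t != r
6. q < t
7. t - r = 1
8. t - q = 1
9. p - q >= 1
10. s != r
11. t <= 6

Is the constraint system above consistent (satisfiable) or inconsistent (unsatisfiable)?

Unsatisfiable

Constraints 2, 3, and 4 give p < s, s ≤ r, r < p. Chaining: p < s ≤ r < p, which forces p < p — impossible.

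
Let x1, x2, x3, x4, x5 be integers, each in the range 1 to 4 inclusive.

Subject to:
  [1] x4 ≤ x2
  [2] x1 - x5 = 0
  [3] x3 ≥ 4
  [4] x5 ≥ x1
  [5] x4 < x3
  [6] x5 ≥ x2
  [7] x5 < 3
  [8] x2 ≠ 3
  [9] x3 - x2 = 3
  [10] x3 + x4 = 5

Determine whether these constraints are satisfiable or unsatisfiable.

Setting (x1, x2, x3, x4, x5) = (1, 1, 4, 1, 1) satisfies everything: constraint 2: x1 - x5 = 0; constraint 9: x3 - x2 = 3, and the others follow.

Satisfiable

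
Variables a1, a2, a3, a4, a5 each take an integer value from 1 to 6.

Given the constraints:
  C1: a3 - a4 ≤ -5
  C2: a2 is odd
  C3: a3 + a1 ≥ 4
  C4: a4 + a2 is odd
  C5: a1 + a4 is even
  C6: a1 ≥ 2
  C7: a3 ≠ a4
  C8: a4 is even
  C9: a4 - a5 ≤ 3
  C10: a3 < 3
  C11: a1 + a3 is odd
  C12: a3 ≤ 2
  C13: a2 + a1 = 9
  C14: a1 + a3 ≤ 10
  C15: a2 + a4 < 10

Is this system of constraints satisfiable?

Satisfiable

The assignment a1 = 6, a2 = 3, a3 = 1, a4 = 6, a5 = 6 works:
  constraint 1 holds since a3 - a4 = -5.
  constraint 3 holds since a3 + a1 = 7.
The rest check out directly.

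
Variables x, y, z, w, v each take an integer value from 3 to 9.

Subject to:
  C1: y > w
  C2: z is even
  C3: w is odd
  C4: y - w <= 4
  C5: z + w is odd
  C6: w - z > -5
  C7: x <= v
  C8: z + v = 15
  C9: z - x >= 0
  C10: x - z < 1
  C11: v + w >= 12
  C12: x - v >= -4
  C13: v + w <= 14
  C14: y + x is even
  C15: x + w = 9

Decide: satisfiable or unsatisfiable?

Try x = 6, y = 4, z = 6, w = 3, v = 9.
Check constraint 4: y - w = 1; constraint 6: w - z = -3. The remaining constraints are straightforward to verify.

Satisfiable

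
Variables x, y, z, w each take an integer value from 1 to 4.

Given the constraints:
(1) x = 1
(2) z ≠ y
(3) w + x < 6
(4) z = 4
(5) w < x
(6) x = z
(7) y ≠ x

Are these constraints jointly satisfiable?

Constraint 1 fixes x = 1 and constraint 4 fixes z = 4, but constraint 6 requires x = z. Since 1 ≠ 4, contradiction.

Unsatisfiable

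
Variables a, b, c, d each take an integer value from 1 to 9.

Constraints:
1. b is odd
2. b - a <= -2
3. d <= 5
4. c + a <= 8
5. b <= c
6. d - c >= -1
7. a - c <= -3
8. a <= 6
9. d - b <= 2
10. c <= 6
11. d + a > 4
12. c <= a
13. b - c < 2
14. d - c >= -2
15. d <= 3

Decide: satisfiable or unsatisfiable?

Constraints 2, 6, 7, and 9 give a − b ≥ 2, b − d ≥ -2, d − c ≥ -1, c − a ≥ 3.
Adding all 4 inequalities: the left sides telescope to 0, and the right sides sum to 2 + (-2) + (-1) + 3 = 2. So 0 ≥ 2, which is false.

Unsatisfiable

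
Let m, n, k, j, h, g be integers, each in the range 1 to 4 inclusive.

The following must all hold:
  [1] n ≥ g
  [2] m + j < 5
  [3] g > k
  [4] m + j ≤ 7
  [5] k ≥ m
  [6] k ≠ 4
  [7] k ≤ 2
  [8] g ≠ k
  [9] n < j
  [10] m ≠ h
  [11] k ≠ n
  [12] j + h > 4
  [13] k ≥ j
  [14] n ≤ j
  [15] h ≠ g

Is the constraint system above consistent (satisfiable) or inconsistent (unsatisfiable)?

Constraints 1, 3, 13, and 14 give j ≤ k, k < g, g ≤ n, n ≤ j. Chaining: j ≤ k < g ≤ n ≤ j, which forces j < j — impossible.

Unsatisfiable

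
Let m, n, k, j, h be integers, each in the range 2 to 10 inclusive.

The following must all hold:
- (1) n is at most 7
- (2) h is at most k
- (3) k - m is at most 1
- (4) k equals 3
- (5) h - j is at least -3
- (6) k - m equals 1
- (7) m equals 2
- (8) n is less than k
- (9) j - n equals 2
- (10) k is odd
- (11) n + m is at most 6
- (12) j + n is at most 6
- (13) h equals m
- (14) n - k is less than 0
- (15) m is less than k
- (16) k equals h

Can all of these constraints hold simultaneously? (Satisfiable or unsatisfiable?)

Unsatisfiable

Constraint 4 fixes k = 3 and constraint 7 fixes m = 2. Constraints 13 and 16 give k = h = m, so k = m. But 3 ≠ 2 — contradiction.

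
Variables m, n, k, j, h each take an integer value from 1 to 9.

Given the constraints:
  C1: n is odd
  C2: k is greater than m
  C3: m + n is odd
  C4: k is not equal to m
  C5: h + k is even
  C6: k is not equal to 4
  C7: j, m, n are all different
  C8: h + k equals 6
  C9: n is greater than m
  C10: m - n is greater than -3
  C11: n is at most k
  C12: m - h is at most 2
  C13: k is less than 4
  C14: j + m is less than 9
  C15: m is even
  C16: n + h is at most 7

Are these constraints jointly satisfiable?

Setting (m, n, k, j, h) = (2, 3, 3, 6, 3) satisfies everything: constraint 8: h + k = 6; constraint 10: m - n = -1, and the others follow.

Satisfiable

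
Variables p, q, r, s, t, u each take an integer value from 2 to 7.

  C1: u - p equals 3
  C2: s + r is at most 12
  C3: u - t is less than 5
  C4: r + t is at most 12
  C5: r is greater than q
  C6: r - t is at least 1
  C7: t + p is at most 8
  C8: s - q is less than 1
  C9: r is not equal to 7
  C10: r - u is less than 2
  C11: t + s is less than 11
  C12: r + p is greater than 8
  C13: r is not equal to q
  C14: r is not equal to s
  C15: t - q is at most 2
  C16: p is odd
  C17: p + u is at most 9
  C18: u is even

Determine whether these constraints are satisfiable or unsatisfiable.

The assignment p = 3, q = 4, r = 6, s = 4, t = 4, u = 6 works:
  constraint 1 holds since u - p = 3.
  constraint 2 holds since s + r = 10.
The rest check out directly.

Satisfiable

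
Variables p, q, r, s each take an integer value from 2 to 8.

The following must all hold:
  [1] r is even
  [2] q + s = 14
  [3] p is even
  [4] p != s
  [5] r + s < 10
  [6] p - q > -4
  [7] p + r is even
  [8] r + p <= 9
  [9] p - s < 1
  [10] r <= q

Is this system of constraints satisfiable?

Take p = 6, q = 7, r = 2, s = 7. Then constraint 2: q + s = 14; constraint 5: r + s = 9, and every other listed constraint is also met.

Satisfiable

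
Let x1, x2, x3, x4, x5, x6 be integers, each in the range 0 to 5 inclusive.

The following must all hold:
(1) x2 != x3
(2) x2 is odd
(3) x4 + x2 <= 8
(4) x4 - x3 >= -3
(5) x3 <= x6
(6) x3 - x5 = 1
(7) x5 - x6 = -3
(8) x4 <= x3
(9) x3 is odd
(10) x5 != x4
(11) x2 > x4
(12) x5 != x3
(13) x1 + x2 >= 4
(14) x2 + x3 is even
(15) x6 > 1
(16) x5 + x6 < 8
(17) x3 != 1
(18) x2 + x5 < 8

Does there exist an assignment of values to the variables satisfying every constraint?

Satisfiable

Setting (x1, x2, x3, x4, x5, x6) = (1, 5, 3, 0, 2, 5) satisfies everything: constraint 3: x4 + x2 = 5; constraint 4: x4 - x3 = -3, and the others follow.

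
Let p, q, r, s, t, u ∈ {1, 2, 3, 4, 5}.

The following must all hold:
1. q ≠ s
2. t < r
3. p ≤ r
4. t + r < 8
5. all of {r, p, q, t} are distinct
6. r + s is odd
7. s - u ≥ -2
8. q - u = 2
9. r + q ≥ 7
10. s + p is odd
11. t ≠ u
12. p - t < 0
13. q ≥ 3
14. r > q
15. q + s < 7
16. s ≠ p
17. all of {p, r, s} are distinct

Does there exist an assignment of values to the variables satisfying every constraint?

Satisfiable

One satisfying assignment is p = 1, q = 3, r = 5, s = 2, t = 2, u = 1.
For the less obvious constraints — constraint 4: t + r = 7; constraint 7: s - u = 1; constraint 8: q - u = 2 — and the others hold by inspection.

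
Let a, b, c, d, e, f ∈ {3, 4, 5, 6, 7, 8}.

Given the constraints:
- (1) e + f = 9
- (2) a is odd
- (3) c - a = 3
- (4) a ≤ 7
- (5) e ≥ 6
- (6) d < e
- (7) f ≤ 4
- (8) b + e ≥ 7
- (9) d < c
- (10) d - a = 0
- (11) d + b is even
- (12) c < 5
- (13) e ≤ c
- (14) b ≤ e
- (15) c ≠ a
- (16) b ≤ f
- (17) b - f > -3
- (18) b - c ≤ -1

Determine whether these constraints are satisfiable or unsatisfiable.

From constraints 5 and 13: c ≥ e and e ≥ 6, so c ≥ 6. From constraint 12: c ≤ 4. But 4 < 6, so no value of c works.

Unsatisfiable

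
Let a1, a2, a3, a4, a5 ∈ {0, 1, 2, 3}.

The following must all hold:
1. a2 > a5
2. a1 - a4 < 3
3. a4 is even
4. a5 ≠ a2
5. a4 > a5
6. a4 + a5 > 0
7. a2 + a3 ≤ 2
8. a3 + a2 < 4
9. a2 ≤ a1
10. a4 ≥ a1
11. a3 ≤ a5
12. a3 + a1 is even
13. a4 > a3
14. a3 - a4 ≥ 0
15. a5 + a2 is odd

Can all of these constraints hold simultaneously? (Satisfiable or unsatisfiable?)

Unsatisfiable

Constraints 1, 9, 10, 11, and 14 give a2 ≤ a1, a1 ≤ a4, a4 ≤ a3, a3 ≤ a5, a5 < a2. Chaining: a2 ≤ a1 ≤ a4 ≤ a3 ≤ a5 < a2, which forces a2 < a2 — impossible.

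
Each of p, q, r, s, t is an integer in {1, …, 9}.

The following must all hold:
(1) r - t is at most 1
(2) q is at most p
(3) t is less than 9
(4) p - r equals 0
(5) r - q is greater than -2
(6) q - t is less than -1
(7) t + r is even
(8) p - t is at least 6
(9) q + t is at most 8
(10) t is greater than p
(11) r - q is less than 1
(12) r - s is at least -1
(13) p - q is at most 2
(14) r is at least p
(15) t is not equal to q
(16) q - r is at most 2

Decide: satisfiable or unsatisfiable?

Constraints 1, 8, 13, and 16 give r − q ≥ -2, q − p ≥ -2, p − t ≥ 6, t − r ≥ -1.
Adding all 4 inequalities: the left sides telescope to 0, and the right sides sum to (-2) + (-2) + 6 + (-1) = 1. So 0 ≥ 1, which is false.

Unsatisfiable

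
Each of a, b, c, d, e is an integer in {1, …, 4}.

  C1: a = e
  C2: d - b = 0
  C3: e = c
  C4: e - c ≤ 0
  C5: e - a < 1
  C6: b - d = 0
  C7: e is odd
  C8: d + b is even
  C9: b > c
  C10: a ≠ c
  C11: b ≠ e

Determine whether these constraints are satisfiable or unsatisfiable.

From constraints 1 and 3, a = e = c, so a = c. But constraint 10 says a ≠ c. Contradiction.

Unsatisfiable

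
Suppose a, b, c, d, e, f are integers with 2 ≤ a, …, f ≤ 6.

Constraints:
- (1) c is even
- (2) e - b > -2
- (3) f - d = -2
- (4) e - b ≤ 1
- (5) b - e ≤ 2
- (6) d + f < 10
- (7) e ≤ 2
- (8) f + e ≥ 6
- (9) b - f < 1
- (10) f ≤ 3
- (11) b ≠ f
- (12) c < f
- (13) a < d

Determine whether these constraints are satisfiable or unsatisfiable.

Unsatisfiable

From constraint 10: f ≤ 3. From constraint 7: e ≤ 2. Hence f + e ≤ 5. But constraint 8 requires f + e ≥ 6, and 6 > 5. Contradiction.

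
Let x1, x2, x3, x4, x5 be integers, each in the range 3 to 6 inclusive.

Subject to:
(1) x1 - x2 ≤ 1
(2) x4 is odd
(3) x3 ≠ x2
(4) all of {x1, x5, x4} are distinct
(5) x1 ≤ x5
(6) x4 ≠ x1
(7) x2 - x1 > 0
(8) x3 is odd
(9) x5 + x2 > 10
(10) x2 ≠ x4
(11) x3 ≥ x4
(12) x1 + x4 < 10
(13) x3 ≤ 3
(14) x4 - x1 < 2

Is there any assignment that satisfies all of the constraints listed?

One satisfying assignment is x1 = 4, x2 = 6, x3 = 3, x4 = 3, x5 = 6.
For the less obvious constraints — constraint 1: x1 - x2 = -2; constraint 7: x2 - x1 = 2 — and the others hold by inspection.

Satisfiable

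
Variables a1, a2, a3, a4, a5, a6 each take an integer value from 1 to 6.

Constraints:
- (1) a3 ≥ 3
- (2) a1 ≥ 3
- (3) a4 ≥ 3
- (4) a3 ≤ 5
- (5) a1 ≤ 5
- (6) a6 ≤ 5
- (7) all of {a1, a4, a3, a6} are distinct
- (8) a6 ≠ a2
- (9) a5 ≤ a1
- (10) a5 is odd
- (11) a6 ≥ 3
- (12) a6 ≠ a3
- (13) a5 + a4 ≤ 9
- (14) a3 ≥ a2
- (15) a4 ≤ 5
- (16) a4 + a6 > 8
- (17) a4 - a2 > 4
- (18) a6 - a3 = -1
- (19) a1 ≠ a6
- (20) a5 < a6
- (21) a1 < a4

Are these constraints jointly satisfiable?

Unsatisfiable

Constraints 1, 2, 3, 4, 5, 6, 11, and 15 confine each of a1, a4, a3, a6 to the 3 values {3, …, 5}.
Constraint 7 requires all 4 of them to be distinct, but only 3 values are available — impossible by the pigeonhole principle.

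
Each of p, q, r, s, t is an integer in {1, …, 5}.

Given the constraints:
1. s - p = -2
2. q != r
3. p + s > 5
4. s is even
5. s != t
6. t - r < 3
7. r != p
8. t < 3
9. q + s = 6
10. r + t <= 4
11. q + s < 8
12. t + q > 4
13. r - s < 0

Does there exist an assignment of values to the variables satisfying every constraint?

Satisfiable

Try p = 4, q = 4, r = 1, s = 2, t = 1.
Check constraint 1: s - p = -2; constraint 3: p + s = 6; constraint 6: t - r = 0. The remaining constraints are straightforward to verify.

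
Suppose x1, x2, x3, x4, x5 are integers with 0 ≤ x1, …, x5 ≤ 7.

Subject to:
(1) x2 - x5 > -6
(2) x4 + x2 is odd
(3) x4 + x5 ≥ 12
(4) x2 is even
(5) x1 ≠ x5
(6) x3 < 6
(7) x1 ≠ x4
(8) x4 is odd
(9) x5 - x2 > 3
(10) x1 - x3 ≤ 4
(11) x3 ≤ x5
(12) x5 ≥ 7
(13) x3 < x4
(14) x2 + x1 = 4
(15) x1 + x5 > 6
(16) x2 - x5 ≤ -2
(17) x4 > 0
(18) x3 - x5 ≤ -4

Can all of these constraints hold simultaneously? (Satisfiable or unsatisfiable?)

Setting (x1, x2, x3, x4, x5) = (2, 2, 1, 5, 7) satisfies everything: constraint 1: x2 - x5 = -5; constraint 3: x4 + x5 = 12, and the others follow.

Satisfiable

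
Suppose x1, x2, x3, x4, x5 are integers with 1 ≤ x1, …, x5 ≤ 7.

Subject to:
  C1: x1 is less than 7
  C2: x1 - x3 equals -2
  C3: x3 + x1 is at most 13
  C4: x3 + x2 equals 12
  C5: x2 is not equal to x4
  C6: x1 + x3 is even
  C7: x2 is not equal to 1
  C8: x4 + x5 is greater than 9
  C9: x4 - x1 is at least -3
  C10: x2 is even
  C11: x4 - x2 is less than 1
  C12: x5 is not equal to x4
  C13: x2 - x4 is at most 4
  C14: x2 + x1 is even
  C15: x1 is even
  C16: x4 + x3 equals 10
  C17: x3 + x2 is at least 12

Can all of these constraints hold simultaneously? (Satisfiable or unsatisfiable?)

Satisfiable

The assignment x1 = 4, x2 = 6, x3 = 6, x4 = 4, x5 = 7 works:
  constraint 2 holds since x1 - x3 = -2.
  constraint 3 holds since x3 + x1 = 10.
  constraint 4 holds since x3 + x2 = 12.
The rest check out directly.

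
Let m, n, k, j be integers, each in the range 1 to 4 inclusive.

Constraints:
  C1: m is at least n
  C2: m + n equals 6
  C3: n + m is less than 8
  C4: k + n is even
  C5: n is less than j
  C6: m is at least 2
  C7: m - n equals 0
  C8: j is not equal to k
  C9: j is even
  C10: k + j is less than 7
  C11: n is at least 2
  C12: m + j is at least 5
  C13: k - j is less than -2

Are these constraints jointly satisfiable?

One satisfying assignment is m = 3, n = 3, k = 1, j = 4.
For the less obvious constraints — constraint 2: m + n = 6; constraint 3: n + m = 6 — and the others hold by inspection.

Satisfiable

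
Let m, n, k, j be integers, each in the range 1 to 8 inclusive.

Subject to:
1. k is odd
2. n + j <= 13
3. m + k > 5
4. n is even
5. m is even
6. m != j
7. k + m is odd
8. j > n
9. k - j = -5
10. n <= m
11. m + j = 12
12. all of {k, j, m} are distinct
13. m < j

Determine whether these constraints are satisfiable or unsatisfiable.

Try m = 4, n = 4, k = 3, j = 8.
Check constraint 2: n + j = 12; constraint 3: m + k = 7; constraint 9: k - j = -5. The remaining constraints are straightforward to verify.

Satisfiable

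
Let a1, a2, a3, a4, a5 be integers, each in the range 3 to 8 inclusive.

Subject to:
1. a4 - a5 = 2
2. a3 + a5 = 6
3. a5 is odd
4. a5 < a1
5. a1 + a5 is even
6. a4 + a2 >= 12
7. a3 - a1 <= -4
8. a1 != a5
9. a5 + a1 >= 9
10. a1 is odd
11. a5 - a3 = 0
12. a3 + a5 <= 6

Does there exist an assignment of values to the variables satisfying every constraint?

Satisfiable

One satisfying assignment is a1 = 7, a2 = 8, a3 = 3, a4 = 5, a5 = 3.
For the less obvious constraints — constraint 1: a4 - a5 = 2; constraint 2: a3 + a5 = 6 — and the others hold by inspection.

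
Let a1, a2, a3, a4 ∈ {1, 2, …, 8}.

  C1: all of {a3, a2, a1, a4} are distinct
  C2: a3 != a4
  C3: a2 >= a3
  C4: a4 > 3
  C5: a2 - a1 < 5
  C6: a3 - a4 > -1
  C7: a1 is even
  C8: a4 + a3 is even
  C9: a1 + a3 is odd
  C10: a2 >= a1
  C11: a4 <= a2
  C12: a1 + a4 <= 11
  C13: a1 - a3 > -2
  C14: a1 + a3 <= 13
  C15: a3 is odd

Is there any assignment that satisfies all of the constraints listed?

Satisfiable

One satisfying assignment is a1 = 6, a2 = 8, a3 = 7, a4 = 5.
For the less obvious constraints — constraint 5: a2 - a1 = 2; constraint 6: a3 - a4 = 2 — and the others hold by inspection.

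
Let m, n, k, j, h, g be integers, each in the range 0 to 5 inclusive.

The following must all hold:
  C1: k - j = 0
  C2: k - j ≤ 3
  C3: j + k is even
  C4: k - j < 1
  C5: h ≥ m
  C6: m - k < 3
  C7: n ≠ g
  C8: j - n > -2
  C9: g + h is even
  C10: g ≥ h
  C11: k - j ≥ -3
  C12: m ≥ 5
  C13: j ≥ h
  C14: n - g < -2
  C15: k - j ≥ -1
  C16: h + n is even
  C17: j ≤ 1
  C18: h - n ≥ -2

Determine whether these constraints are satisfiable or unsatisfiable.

Unsatisfiable

From constraints 5 and 12: h ≥ m and m ≥ 5, so h ≥ 5. From constraints 13 and 17: h ≤ j and j ≤ 1, so h ≤ 1. But 1 < 5, so no value of h works.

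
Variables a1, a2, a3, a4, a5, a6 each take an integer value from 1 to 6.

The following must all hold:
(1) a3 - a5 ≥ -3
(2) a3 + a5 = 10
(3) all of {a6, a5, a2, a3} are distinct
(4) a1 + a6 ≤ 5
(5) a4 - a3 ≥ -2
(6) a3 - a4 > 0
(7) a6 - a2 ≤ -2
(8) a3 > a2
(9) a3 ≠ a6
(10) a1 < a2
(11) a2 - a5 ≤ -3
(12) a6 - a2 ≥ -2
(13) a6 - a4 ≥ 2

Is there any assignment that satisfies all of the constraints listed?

Unsatisfiable

Constraints 1, 5, 7, 11, and 13 give a3 − a5 ≥ -3, a5 − a2 ≥ 3, a2 − a6 ≥ 2, a6 − a4 ≥ 2, a4 − a3 ≥ -2.
Adding all 5 inequalities: the left sides telescope to 0, and the right sides sum to (-3) + 3 + 2 + 2 + (-2) = 2. So 0 ≥ 2, which is false.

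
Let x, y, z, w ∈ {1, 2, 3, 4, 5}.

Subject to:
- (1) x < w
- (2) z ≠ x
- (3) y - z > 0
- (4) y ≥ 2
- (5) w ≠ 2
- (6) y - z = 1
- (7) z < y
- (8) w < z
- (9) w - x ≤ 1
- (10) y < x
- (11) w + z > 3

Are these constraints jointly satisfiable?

Constraints 1, 3, 8, and 10 give x < w, w < z, z < y, y < x. Chaining: x < w < z < y < x, which forces x < x — impossible.

Unsatisfiable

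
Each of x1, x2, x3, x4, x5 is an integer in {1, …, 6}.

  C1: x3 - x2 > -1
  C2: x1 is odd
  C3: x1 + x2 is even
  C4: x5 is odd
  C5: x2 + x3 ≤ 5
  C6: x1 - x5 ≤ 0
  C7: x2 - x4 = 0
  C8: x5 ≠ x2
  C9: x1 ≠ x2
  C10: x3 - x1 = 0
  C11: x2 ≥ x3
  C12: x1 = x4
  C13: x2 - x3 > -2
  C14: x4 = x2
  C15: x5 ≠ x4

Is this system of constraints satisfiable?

Unsatisfiable

From constraints 12 and 14, x1 = x4 = x2, so x1 = x2. But constraint 9 says x1 ≠ x2. Contradiction.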